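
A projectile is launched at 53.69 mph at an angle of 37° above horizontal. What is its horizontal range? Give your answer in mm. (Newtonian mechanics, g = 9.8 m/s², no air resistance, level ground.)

v₀ = 53.69 mph × 0.44704 = 24.0016 m/s
R = v₀² × sin(2θ) / g = 24.0016² × sin(2 × 37°) / 9.8 = 576.077 × 0.961262 / 9.8 = 56.5062 m
R = 56.5062 m / 0.001 = 56510 mm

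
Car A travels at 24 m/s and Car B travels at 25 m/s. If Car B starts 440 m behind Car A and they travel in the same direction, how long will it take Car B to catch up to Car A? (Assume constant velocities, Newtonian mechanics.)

Relative speed: v_rel = 25 - 24 = 1 m/s
Time to catch: t = d₀/v_rel = 440/1 = 440.0 s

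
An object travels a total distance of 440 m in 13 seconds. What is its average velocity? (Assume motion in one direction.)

v_avg = Δd / Δt = 440 / 13 = 33.85 m/s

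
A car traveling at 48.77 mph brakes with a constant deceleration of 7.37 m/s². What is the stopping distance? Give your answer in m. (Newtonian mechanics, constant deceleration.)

v₀ = 48.77 mph × 0.44704 = 21.8021 m/s
d = v₀² / (2a) = 21.8021² / (2 × 7.37) = 475.332 / 14.74 = 32.25 m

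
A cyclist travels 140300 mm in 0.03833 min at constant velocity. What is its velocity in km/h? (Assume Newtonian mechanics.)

d = 140300 mm × 0.001 = 140.3 m
t = 0.03833 min × 60.0 = 2.2998 s
v = d / t = 140.3 / 2.2998 = 61.0053 m/s
v = 61.0053 m/s / 0.2777777777777778 = 219.6 km/h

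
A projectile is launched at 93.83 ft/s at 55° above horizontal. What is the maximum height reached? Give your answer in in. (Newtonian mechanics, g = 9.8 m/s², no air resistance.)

v₀ = 93.83 ft/s × 0.3048 = 28.5994 m/s
H = v₀² × sin²(θ) / (2g) = 28.5994² × sin(55°)² / (2 × 9.8) = 817.926 × 0.67101 / 19.6 = 28.0019 m
H = 28.0019 m / 0.0254 = 1102 in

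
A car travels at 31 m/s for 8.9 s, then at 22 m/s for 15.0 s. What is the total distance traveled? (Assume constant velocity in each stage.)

d₁ = v₁t₁ = 31 × 8.9 = 275.9 m
d₂ = v₂t₂ = 22 × 15.0 = 330.0 m
d_total = 275.9 + 330.0 = 605.9 m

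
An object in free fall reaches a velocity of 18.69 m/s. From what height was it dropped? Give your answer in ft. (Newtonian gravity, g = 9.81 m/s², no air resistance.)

h = v² / (2g) = 18.69² / (2 × 9.81) = 17.8041 m
h = 17.8041 m / 0.3048 = 58.41 ft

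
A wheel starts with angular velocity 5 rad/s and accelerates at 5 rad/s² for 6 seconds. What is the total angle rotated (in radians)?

θ = ω₀t + ½αt² = 5×6 + ½×5×6² = 120.0 rad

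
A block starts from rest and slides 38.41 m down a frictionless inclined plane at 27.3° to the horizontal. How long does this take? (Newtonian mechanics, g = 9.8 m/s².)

a = g sin(θ) = 9.8 × sin(27.3°) = 4.4948 m/s²
t = √(2d/a) = √(2 × 38.41 / 4.4948) = 4.13 s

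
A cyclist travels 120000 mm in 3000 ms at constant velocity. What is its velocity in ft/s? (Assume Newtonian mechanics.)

d = 120000 mm × 0.001 = 120.0 m
t = 3000 ms × 0.001 = 3.0 s
v = d / t = 120.0 / 3.0 = 40.0 m/s
v = 40.0 m/s / 0.3048 = 131.2 ft/s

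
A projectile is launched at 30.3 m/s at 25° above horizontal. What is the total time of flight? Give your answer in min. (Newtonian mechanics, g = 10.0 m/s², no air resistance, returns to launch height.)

T = 2 × v₀ × sin(θ) / g = 2 × 30.3 × sin(25°) / 10.0 = 2 × 30.3 × 0.422618 / 10.0 = 2.56107 s
T = 2.56107 s / 60.0 = 0.04268 min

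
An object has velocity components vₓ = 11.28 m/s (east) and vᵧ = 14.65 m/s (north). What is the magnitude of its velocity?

|v| = √(vₓ² + vᵧ²) = √(11.28² + 14.65²) = √(341.8609) = 18.49 m/s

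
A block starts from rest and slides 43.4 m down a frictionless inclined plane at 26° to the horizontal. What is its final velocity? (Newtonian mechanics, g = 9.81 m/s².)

a = g sin(θ) = 9.81 × sin(26°) = 4.3004 m/s²
v = √(2ad) = √(2 × 4.3004 × 43.4) = 19.32 m/s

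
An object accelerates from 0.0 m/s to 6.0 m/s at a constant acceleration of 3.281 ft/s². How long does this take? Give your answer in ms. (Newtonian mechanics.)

a = 3.281 ft/s² × 0.3048 = 1.00005 m/s²
t = (v - v₀) / a = (6.0 - 0.0) / 1.00005 = 5.9997 s
t = 5.9997 s / 0.001 = 6000 ms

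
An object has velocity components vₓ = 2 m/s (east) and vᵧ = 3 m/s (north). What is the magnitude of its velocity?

|v| = √(vₓ² + vᵧ²) = √(2² + 3²) = √(13) = 3.61 m/s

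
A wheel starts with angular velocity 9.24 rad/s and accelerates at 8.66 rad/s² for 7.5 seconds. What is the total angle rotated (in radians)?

θ = ω₀t + ½αt² = 9.24×7.5 + ½×8.66×7.5² = 312.86 rad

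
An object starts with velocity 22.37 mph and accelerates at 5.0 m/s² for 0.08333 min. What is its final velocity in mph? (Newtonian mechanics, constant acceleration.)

v₀ = 22.37 mph × 0.44704 = 10.0003 m/s
t = 0.08333 min × 60.0 = 4.9998 s
v = v₀ + a × t = 10.0003 + 5.0 × 4.9998 = 34.9993 m/s
v = 34.9993 m/s / 0.44704 = 78.29 mph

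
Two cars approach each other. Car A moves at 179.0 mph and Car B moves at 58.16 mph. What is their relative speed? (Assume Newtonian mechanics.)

v_rel = v_A + v_B = 179.0 + 58.16 = 237.16 mph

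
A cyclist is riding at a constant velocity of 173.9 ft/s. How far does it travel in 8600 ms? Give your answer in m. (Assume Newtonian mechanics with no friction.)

v = 173.9 ft/s × 0.3048 = 53.0047 m/s
t = 8600 ms × 0.001 = 8.6 s
d = v × t = 53.0047 × 8.6 = 455.8 m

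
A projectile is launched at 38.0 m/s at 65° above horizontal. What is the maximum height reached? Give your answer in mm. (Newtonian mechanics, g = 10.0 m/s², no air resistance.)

H = v₀² × sin²(θ) / (2g) = 38.0² × sin(65°)² / (2 × 10.0) = 1444.0 × 0.821394 / 20.0 = 59.3046 m
H = 59.3046 m / 0.001 = 59300 mm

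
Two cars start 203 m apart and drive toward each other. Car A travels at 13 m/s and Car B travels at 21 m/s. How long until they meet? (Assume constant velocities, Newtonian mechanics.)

Combined speed: v_combined = 13 + 21 = 34 m/s
Time to meet: t = d/v_combined = 203/34 = 5.97 s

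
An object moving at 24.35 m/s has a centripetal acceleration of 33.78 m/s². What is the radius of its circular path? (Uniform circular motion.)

r = v²/a_c = 24.35²/33.78 = 17.55 m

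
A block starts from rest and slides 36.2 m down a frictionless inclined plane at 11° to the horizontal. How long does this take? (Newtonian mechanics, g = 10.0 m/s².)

a = g sin(θ) = 10.0 × sin(11°) = 1.9081 m/s²
t = √(2d/a) = √(2 × 36.2 / 1.9081) = 6.16 s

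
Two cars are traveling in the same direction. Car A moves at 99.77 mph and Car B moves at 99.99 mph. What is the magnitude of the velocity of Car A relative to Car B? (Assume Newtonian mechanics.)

v_rel = |v_A - v_B| = |99.77 - 99.99| = 0.22 mph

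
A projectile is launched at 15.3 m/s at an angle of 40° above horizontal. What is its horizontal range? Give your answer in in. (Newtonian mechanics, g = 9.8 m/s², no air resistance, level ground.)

R = v₀² × sin(2θ) / g = 15.3² × sin(2 × 40°) / 9.8 = 234.09 × 0.984808 / 9.8 = 23.5238 m
R = 23.5238 m / 0.0254 = 926.1 in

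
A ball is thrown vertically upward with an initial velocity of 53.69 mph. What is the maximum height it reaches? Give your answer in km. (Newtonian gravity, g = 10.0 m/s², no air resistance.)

v₀ = 53.69 mph × 0.44704 = 24.0016 m/s
h_max = v₀² / (2g) = 24.0016² / (2 × 10.0) = 576.077 / 20.0 = 28.8039 m
h_max = 28.8039 m / 1000.0 = 0.0288 km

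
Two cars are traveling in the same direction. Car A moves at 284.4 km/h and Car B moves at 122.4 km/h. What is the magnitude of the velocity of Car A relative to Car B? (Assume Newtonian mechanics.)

v_rel = |v_A - v_B| = |284.4 - 122.4| = 162.0 km/h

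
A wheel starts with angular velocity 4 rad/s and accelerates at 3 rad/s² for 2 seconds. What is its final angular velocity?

ω = ω₀ + αt = 4 + 3 × 2 = 10 rad/s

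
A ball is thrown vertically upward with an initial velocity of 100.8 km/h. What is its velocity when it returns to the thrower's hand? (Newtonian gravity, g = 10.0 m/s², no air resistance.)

By conservation of energy (no air resistance), the ball returns to the throw height with the same speed as launch, but directed downward.
|v_ground| = v₀ = 100.8 km/h
v_ground = 100.8 km/h (downward)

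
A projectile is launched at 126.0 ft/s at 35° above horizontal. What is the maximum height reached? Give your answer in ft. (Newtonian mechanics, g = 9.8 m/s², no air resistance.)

v₀ = 126.0 ft/s × 0.3048 = 38.4048 m/s
H = v₀² × sin²(θ) / (2g) = 38.4048² × sin(35°)² / (2 × 9.8) = 1474.93 × 0.32899 / 19.6 = 24.757 m
H = 24.757 m / 0.3048 = 81.22 ft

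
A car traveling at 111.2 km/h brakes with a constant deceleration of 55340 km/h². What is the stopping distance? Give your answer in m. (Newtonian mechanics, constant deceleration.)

v₀ = 111.2 km/h × 0.2777777777777778 = 30.8889 m/s
a = 55340 km/h² × 7.716049382716049e-05 = 4.27006 m/s²
d = v₀² / (2a) = 30.8889² / (2 × 4.27006) = 954.124 / 8.54012 = 111.7 m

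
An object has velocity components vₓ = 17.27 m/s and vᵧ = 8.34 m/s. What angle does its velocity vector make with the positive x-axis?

θ = arctan(vᵧ/vₓ) = arctan(8.34/17.27) = 25.78°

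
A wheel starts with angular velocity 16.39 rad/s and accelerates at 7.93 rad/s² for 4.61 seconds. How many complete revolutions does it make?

θ = ω₀t + ½αt² = 16.39×4.61 + ½×7.93×4.61² = 159.8224765 rad
Total revolutions = θ/(2π) = 159.8224765/(2π) = 25.44
Complete revolutions = ⌊25.44⌋ = 25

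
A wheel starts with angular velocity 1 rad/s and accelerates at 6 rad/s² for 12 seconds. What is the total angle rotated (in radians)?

θ = ω₀t + ½αt² = 1×12 + ½×6×12² = 444.0 rad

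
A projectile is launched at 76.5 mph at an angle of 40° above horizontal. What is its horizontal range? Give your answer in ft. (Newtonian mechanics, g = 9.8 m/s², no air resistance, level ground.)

v₀ = 76.5 mph × 0.44704 = 34.1986 m/s
R = v₀² × sin(2θ) / g = 34.1986² × sin(2 × 40°) / 9.8 = 1169.54 × 0.984808 / 9.8 = 117.528 m
R = 117.528 m / 0.3048 = 385.6 ft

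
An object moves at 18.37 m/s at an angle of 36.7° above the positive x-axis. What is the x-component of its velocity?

vₓ = v cos(θ) = 18.37 × cos(36.7°) = 14.73 m/s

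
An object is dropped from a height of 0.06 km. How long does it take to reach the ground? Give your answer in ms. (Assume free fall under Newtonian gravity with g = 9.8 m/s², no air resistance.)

h = 0.06 km × 1000.0 = 60.0 m
t = √(2h/g) = √(2 × 60.0 / 9.8) = 3.49927 s
t = 3.49927 s / 0.001 = 3499 ms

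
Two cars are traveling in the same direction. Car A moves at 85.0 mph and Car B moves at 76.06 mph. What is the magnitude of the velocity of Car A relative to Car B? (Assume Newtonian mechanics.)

v_rel = |v_A - v_B| = |85.0 - 76.06| = 8.94 mph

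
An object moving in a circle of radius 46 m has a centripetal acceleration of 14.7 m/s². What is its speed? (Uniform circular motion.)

v = √(a_c × r) = √(14.7 × 46) = 26.0 m/s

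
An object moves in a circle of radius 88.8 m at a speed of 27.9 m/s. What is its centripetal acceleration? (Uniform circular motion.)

a_c = v²/r = 27.9²/88.8 = 778.41/88.8 = 8.77 m/s²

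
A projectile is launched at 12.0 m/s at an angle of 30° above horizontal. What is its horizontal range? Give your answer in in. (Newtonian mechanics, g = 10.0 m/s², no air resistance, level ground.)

R = v₀² × sin(2θ) / g = 12.0² × sin(2 × 30°) / 10.0 = 144.0 × 0.866025 / 10.0 = 12.4708 m
R = 12.4708 m / 0.0254 = 491.0 in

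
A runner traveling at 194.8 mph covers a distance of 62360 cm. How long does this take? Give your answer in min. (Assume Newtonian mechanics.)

d = 62360 cm × 0.01 = 623.6 m
v = 194.8 mph × 0.44704 = 87.0834 m/s
t = d / v = 623.6 / 87.0834 = 7.16095 s
t = 7.16095 s / 60.0 = 0.1193 min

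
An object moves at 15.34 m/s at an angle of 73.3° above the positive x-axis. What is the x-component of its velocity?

vₓ = v cos(θ) = 15.34 × cos(73.3°) = 4.41 m/s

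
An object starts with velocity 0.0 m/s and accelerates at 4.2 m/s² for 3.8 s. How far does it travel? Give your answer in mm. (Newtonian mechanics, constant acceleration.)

d = v₀ × t + ½ × a × t² = 0.0 × 3.8 + 0.5 × 4.2 × 3.8² = 30.324 m
d = 30.324 m / 0.001 = 30320 mm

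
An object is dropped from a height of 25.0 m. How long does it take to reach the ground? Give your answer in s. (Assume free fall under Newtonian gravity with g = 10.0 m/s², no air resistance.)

t = √(2h/g) = √(2 × 25.0 / 10.0) = 2.236 s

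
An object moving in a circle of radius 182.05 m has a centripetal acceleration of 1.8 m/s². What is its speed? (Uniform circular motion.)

v = √(a_c × r) = √(1.8 × 182.05) = 18.1 m/s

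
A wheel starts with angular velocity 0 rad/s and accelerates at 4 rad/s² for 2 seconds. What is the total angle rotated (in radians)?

θ = ω₀t + ½αt² = 0×2 + ½×4×2² = 8.0 rad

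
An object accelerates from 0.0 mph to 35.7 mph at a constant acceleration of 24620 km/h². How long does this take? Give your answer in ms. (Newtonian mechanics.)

v₀ = 0.0 mph × 0.44704 = 0.0 m/s
v = 35.7 mph × 0.44704 = 15.9593 m/s
a = 24620 km/h² × 7.716049382716049e-05 = 1.89969 m/s²
t = (v - v₀) / a = (15.9593 - 0.0) / 1.89969 = 8.401 s
t = 8.401 s / 0.001 = 8401 ms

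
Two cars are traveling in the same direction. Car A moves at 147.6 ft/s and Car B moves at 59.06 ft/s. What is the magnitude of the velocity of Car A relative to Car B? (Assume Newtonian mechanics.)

v_rel = |v_A - v_B| = |147.6 - 59.06| = 88.54 ft/s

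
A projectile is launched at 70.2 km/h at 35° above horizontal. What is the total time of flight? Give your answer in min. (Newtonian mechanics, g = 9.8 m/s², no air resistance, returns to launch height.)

v₀ = 70.2 km/h × 0.2777777777777778 = 19.5 m/s
T = 2 × v₀ × sin(θ) / g = 2 × 19.5 × sin(35°) / 9.8 = 2 × 19.5 × 0.573576 / 9.8 = 2.2826 s
T = 2.2826 s / 60.0 = 0.03804 min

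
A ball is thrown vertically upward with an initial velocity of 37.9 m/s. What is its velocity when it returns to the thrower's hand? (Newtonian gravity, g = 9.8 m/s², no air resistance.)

By conservation of energy (no air resistance), the ball returns to the throw height with the same speed as launch, but directed downward.
|v_ground| = v₀ = 37.9 m/s
v_ground = 37.9 m/s (downward)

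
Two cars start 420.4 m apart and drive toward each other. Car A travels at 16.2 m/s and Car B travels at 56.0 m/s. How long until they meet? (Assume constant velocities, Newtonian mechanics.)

Combined speed: v_combined = 16.2 + 56.0 = 72.2 m/s
Time to meet: t = d/v_combined = 420.4/72.2 = 5.82 s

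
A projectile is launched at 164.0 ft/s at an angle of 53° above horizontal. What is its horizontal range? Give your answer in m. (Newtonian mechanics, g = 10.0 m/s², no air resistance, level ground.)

v₀ = 164.0 ft/s × 0.3048 = 49.9872 m/s
R = v₀² × sin(2θ) / g = 49.9872² × sin(2 × 53°) / 10.0 = 2498.72 × 0.961262 / 10.0 = 240.2 m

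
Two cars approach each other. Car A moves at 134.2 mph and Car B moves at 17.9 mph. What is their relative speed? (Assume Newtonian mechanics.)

v_rel = v_A + v_B = 134.2 + 17.9 = 152.1 mph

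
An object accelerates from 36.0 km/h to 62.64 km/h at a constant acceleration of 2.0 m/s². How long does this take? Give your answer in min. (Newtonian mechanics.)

v₀ = 36.0 km/h × 0.2777777777777778 = 10.0 m/s
v = 62.64 km/h × 0.2777777777777778 = 17.4 m/s
t = (v - v₀) / a = (17.4 - 10.0) / 2.0 = 3.7 s
t = 3.7 s / 60.0 = 0.06167 min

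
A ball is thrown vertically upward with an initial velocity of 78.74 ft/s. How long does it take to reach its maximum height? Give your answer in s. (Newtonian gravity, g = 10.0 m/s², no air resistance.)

v₀ = 78.74 ft/s × 0.3048 = 24.0 m/s
t_up = v₀ / g = 24.0 / 10.0 = 2.4 s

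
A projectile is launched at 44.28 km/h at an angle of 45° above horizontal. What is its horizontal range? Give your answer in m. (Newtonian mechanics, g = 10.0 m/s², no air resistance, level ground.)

v₀ = 44.28 km/h × 0.2777777777777778 = 12.3 m/s
R = v₀² × sin(2θ) / g = 12.3² × sin(2 × 45°) / 10.0 = 151.29 × 1.0 / 10.0 = 15.13 m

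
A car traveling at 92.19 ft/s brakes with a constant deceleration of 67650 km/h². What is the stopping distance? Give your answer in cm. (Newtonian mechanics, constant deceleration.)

v₀ = 92.19 ft/s × 0.3048 = 28.0995 m/s
a = 67650 km/h² × 7.716049382716049e-05 = 5.21991 m/s²
d = v₀² / (2a) = 28.0995² / (2 × 5.21991) = 789.582 / 10.4398 = 75.6319 m
d = 75.6319 m / 0.01 = 7563 cm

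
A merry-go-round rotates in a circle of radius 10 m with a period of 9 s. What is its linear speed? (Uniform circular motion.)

v = 2πr/T = 2π×10/9 = 6.98 m/s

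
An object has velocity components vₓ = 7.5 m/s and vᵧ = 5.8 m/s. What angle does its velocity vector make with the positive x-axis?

θ = arctan(vᵧ/vₓ) = arctan(5.8/7.5) = 37.72°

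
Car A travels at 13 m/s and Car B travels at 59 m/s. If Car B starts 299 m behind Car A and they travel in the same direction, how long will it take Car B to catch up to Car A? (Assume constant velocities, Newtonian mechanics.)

Relative speed: v_rel = 59 - 13 = 46 m/s
Time to catch: t = d₀/v_rel = 299/46 = 6.5 s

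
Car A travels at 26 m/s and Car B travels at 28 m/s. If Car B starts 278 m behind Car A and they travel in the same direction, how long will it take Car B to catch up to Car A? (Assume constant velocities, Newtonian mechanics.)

Relative speed: v_rel = 28 - 26 = 2 m/s
Time to catch: t = d₀/v_rel = 278/2 = 139.0 s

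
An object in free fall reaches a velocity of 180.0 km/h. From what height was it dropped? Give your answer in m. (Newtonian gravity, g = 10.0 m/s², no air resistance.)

v = 180.0 km/h × 0.2777777777777778 = 50.0 m/s
h = v² / (2g) = 50.0² / (2 × 10.0) = 125.0 m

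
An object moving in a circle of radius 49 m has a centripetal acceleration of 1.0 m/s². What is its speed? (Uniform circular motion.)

v = √(a_c × r) = √(1.0 × 49) = 7.0 m/s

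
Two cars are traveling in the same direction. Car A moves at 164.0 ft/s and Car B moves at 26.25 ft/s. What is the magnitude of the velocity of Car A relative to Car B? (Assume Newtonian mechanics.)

v_rel = |v_A - v_B| = |164.0 - 26.25| = 137.75 ft/s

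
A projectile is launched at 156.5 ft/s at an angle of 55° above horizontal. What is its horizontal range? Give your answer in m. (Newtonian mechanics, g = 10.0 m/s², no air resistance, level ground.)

v₀ = 156.5 ft/s × 0.3048 = 47.7012 m/s
R = v₀² × sin(2θ) / g = 47.7012² × sin(2 × 55°) / 10.0 = 2275.4 × 0.939693 / 10.0 = 213.8 m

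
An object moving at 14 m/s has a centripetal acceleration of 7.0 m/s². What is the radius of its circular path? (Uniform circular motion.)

r = v²/a_c = 14²/7.0 = 28.0 m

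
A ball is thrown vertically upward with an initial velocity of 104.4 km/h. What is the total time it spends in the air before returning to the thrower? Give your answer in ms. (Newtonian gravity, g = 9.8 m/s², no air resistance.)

v₀ = 104.4 km/h × 0.2777777777777778 = 29.0 m/s
t_total = 2 × v₀ / g = 2 × 29.0 / 9.8 = 5.91837 s
t_total = 5.91837 s / 0.001 = 5918 ms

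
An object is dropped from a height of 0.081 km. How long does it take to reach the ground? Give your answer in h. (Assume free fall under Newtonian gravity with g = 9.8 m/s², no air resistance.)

h = 0.081 km × 1000.0 = 81.0 m
t = √(2h/g) = √(2 × 81.0 / 9.8) = 4.06579 s
t = 4.06579 s / 3600.0 = 0.001129 h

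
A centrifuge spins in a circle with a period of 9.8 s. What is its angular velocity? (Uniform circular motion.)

ω = 2π/T = 2π/9.8 = 0.6411 rad/s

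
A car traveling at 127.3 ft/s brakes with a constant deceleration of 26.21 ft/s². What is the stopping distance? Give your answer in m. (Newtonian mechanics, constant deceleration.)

v₀ = 127.3 ft/s × 0.3048 = 38.801 m/s
a = 26.21 ft/s² × 0.3048 = 7.98881 m/s²
d = v₀² / (2a) = 38.801² / (2 × 7.98881) = 1505.52 / 15.9776 = 94.23 m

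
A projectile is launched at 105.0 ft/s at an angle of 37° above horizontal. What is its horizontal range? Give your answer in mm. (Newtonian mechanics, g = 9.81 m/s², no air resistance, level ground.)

v₀ = 105.0 ft/s × 0.3048 = 32.004 m/s
R = v₀² × sin(2θ) / g = 32.004² × sin(2 × 37°) / 9.81 = 1024.26 × 0.961262 / 9.81 = 100.365 m
R = 100.365 m / 0.001 = 100400 mm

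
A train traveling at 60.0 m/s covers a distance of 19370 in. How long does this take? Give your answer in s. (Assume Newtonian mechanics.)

d = 19370 in × 0.0254 = 491.998 m
t = d / v = 491.998 / 60.0 = 8.2 s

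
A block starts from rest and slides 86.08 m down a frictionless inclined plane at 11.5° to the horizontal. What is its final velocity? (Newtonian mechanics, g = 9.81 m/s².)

a = g sin(θ) = 9.81 × sin(11.5°) = 1.9558 m/s²
v = √(2ad) = √(2 × 1.9558 × 86.08) = 18.35 m/s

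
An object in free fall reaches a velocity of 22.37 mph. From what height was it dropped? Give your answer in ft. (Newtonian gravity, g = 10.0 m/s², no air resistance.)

v = 22.37 mph × 0.44704 = 10.0003 m/s
h = v² / (2g) = 10.0003² / (2 × 10.0) = 5.0003 m
h = 5.0003 m / 0.3048 = 16.41 ft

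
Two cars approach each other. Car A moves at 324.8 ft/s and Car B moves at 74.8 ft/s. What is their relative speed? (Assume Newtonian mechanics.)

v_rel = v_A + v_B = 324.8 + 74.8 = 399.6 ft/s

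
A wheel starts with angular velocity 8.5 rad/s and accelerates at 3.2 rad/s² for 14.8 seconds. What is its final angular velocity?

ω = ω₀ + αt = 8.5 + 3.2 × 14.8 = 55.86 rad/s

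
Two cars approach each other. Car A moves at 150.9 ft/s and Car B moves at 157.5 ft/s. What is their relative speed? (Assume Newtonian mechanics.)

v_rel = v_A + v_B = 150.9 + 157.5 = 308.4 ft/s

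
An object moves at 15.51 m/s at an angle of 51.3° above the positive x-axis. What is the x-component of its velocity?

vₓ = v cos(θ) = 15.51 × cos(51.3°) = 9.7 m/s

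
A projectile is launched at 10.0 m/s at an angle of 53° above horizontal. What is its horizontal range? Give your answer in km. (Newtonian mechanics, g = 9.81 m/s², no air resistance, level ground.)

R = v₀² × sin(2θ) / g = 10.0² × sin(2 × 53°) / 9.81 = 100.0 × 0.961262 / 9.81 = 9.7988 m
R = 9.7988 m / 1000.0 = 0.009799 km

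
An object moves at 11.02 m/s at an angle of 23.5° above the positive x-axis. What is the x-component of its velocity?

vₓ = v cos(θ) = 11.02 × cos(23.5°) = 10.11 m/s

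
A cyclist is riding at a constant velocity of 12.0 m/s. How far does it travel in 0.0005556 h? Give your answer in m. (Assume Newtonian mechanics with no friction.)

t = 0.0005556 h × 3600.0 = 2.00016 s
d = v × t = 12.0 × 2.00016 = 24.0 m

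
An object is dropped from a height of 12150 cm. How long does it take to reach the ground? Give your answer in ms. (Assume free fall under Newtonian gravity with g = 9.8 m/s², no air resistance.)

h = 12150 cm × 0.01 = 121.5 m
t = √(2h/g) = √(2 × 121.5 / 9.8) = 4.97955 s
t = 4.97955 s / 0.001 = 4980 ms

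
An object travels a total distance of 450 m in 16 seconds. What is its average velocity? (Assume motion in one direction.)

v_avg = Δd / Δt = 450 / 16 = 28.12 m/s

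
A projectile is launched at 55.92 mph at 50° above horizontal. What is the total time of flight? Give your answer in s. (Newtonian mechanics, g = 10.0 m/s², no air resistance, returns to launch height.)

v₀ = 55.92 mph × 0.44704 = 24.9985 m/s
T = 2 × v₀ × sin(θ) / g = 2 × 24.9985 × sin(50°) / 10.0 = 2 × 24.9985 × 0.766044 / 10.0 = 3.83 s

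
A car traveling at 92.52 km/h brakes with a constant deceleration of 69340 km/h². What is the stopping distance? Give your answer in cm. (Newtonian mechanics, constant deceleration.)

v₀ = 92.52 km/h × 0.2777777777777778 = 25.7 m/s
a = 69340 km/h² × 7.716049382716049e-05 = 5.35031 m/s²
d = v₀² / (2a) = 25.7² / (2 × 5.35031) = 660.49 / 10.7006 = 61.7246 m
d = 61.7246 m / 0.01 = 6172 cm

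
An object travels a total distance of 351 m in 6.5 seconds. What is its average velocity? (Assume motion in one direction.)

v_avg = Δd / Δt = 351 / 6.5 = 54.0 m/s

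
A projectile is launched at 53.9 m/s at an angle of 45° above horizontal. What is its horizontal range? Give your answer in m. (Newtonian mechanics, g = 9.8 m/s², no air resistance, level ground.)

R = v₀² × sin(2θ) / g = 53.9² × sin(2 × 45°) / 9.8 = 2905.21 × 1.0 / 9.8 = 296.4 m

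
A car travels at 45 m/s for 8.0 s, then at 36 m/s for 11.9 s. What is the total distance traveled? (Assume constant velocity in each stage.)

d₁ = v₁t₁ = 45 × 8.0 = 360.0 m
d₂ = v₂t₂ = 36 × 11.9 = 428.4 m
d_total = 360.0 + 428.4 = 788.4 m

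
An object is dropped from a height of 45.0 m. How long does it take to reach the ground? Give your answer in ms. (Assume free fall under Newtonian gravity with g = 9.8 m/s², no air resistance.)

t = √(2h/g) = √(2 × 45.0 / 9.8) = 3.03046 s
t = 3.03046 s / 0.001 = 3030 ms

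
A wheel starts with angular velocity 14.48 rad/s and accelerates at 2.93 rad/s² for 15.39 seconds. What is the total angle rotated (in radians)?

θ = ω₀t + ½αt² = 14.48×15.39 + ½×2.93×15.39² = 569.84 rad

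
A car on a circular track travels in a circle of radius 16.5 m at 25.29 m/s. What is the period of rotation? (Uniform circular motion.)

T = 2πr/v = 2π×16.5/25.29 = 4.1 s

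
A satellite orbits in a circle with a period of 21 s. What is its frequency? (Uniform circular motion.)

f = 1/T = 1/21 = 0.0476 Hz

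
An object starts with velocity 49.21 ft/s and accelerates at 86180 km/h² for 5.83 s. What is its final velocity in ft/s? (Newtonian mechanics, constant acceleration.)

v₀ = 49.21 ft/s × 0.3048 = 14.9992 m/s
a = 86180 km/h² × 7.716049382716049e-05 = 6.64969 m/s²
v = v₀ + a × t = 14.9992 + 6.64969 × 5.83 = 53.7669 m/s
v = 53.7669 m/s / 0.3048 = 176.4 ft/s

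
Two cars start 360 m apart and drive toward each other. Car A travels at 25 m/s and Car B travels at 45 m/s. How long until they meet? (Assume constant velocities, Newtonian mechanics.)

Combined speed: v_combined = 25 + 45 = 70 m/s
Time to meet: t = d/v_combined = 360/70 = 5.14 s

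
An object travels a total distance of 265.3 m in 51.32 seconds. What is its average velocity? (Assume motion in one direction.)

v_avg = Δd / Δt = 265.3 / 51.32 = 5.17 m/s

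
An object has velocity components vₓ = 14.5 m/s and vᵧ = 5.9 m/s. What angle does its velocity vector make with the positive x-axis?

θ = arctan(vᵧ/vₓ) = arctan(5.9/14.5) = 22.14°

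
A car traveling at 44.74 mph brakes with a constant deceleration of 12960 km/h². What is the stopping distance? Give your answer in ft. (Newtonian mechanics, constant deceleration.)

v₀ = 44.74 mph × 0.44704 = 20.0006 m/s
a = 12960 km/h² × 7.716049382716049e-05 = 1.0 m/s²
d = v₀² / (2a) = 20.0006² / (2 × 1.0) = 400.024 / 2.0 = 200.012 m
d = 200.012 m / 0.3048 = 656.2 ft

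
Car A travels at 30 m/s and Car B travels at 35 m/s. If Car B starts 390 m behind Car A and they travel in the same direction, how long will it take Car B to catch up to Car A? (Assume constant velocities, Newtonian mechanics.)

Relative speed: v_rel = 35 - 30 = 5 m/s
Time to catch: t = d₀/v_rel = 390/5 = 78.0 s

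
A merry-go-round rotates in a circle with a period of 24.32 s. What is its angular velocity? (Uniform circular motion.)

ω = 2π/T = 2π/24.32 = 0.2584 rad/s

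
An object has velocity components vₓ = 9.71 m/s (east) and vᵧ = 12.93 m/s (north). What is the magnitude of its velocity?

|v| = √(vₓ² + vᵧ²) = √(9.71² + 12.93²) = √(261.469) = 16.17 m/s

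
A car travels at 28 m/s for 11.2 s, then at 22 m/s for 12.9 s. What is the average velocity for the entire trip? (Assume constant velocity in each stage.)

d₁ = v₁t₁ = 28 × 11.2 = 313.6 m
d₂ = v₂t₂ = 22 × 12.9 = 283.8 m
d_total = 597.4 m, t_total = 24.1 s
v_avg = d_total/t_total = 597.4/24.1 = 24.79 m/s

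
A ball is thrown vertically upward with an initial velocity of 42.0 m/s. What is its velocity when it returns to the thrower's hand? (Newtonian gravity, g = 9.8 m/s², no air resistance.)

By conservation of energy (no air resistance), the ball returns to the throw height with the same speed as launch, but directed downward.
|v_ground| = v₀ = 42.0 m/s
v_ground = 42.0 m/s (downward)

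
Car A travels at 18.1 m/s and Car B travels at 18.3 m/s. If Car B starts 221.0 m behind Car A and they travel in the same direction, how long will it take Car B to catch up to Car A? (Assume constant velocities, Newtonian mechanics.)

Relative speed: v_rel = 18.3 - 18.1 = 0.2 m/s
Time to catch: t = d₀/v_rel = 221.0/0.2 = 1105.0 s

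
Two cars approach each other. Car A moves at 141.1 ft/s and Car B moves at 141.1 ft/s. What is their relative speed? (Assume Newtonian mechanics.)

v_rel = v_A + v_B = 141.1 + 141.1 = 282.2 ft/s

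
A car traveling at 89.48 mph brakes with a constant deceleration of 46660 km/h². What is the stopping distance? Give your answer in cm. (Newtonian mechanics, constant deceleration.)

v₀ = 89.48 mph × 0.44704 = 40.0011 m/s
a = 46660 km/h² × 7.716049382716049e-05 = 3.60031 m/s²
d = v₀² / (2a) = 40.0011² / (2 × 3.60031) = 1600.09 / 7.20062 = 222.216 m
d = 222.216 m / 0.01 = 22220 cm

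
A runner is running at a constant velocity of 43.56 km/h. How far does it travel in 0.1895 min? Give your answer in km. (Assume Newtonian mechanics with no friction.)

v = 43.56 km/h × 0.2777777777777778 = 12.1 m/s
t = 0.1895 min × 60.0 = 11.37 s
d = v × t = 12.1 × 11.37 = 137.577 m
d = 137.577 m / 1000.0 = 0.1376 km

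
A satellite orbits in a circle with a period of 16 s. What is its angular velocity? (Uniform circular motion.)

ω = 2π/T = 2π/16 = 0.3927 rad/s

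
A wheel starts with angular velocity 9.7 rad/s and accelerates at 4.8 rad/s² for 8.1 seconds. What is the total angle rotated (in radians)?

θ = ω₀t + ½αt² = 9.7×8.1 + ½×4.8×8.1² = 236.03 rad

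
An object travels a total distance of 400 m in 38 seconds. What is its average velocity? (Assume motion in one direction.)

v_avg = Δd / Δt = 400 / 38 = 10.53 m/s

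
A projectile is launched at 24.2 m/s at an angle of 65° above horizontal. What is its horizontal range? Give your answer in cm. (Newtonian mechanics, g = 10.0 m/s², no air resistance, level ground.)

R = v₀² × sin(2θ) / g = 24.2² × sin(2 × 65°) / 10.0 = 585.64 × 0.766044 / 10.0 = 44.8626 m
R = 44.8626 m / 0.01 = 4486 cm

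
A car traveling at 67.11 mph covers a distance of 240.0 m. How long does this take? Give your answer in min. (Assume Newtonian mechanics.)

v = 67.11 mph × 0.44704 = 30.0009 m/s
t = d / v = 240.0 / 30.0009 = 7.99976 s
t = 7.99976 s / 60.0 = 0.1333 min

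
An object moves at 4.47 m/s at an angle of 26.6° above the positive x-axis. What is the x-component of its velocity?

vₓ = v cos(θ) = 4.47 × cos(26.6°) = 4.0 m/s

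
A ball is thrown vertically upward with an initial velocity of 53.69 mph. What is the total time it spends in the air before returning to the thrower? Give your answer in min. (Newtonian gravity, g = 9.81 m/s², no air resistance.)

v₀ = 53.69 mph × 0.44704 = 24.0016 m/s
t_total = 2 × v₀ / g = 2 × 24.0016 / 9.81 = 4.89329 s
t_total = 4.89329 s / 60.0 = 0.08155 min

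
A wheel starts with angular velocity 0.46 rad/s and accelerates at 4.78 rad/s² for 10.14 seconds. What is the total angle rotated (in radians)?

θ = ω₀t + ½αt² = 0.46×10.14 + ½×4.78×10.14² = 250.4 rad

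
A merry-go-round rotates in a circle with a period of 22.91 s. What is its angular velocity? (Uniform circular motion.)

ω = 2π/T = 2π/22.91 = 0.2743 rad/s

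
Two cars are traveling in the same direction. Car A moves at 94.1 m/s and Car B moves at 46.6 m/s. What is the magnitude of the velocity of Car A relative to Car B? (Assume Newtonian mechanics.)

v_rel = |v_A - v_B| = |94.1 - 46.6| = 47.5 m/s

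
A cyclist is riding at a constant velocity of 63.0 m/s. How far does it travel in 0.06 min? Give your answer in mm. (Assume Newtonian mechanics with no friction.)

t = 0.06 min × 60.0 = 3.6 s
d = v × t = 63.0 × 3.6 = 226.8 m
d = 226.8 m / 0.001 = 226800 mm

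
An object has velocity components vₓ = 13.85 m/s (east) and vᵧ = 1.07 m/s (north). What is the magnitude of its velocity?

|v| = √(vₓ² + vᵧ²) = √(13.85² + 1.07²) = √(192.9674) = 13.89 m/s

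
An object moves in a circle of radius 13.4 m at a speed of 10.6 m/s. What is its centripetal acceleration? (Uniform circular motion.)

a_c = v²/r = 10.6²/13.4 = 112.36/13.4 = 8.39 m/s²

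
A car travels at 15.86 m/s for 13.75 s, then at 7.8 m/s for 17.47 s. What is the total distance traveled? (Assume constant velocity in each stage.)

d₁ = v₁t₁ = 15.86 × 13.75 = 218.075 m
d₂ = v₂t₂ = 7.8 × 17.47 = 136.266 m
d_total = 218.075 + 136.266 = 354.34 m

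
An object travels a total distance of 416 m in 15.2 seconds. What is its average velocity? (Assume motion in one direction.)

v_avg = Δd / Δt = 416 / 15.2 = 27.37 m/s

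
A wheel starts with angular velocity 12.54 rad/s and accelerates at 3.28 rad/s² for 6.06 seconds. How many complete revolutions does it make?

θ = ω₀t + ½αt² = 12.54×6.06 + ½×3.28×6.06² = 136.219104 rad
Total revolutions = θ/(2π) = 136.219104/(2π) = 21.68
Complete revolutions = ⌊21.68⌋ = 21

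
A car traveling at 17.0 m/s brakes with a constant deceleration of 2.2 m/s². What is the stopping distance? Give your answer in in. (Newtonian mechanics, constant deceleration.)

d = v₀² / (2a) = 17.0² / (2 × 2.2) = 289.0 / 4.4 = 65.6818 m
d = 65.6818 m / 0.0254 = 2586 in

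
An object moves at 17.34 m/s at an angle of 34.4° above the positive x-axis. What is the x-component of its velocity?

vₓ = v cos(θ) = 17.34 × cos(34.4°) = 14.31 m/s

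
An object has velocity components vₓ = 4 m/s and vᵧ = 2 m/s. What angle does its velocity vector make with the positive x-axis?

θ = arctan(vᵧ/vₓ) = arctan(2/4) = 26.57°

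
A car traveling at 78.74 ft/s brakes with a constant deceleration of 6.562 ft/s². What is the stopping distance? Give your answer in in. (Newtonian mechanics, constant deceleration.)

v₀ = 78.74 ft/s × 0.3048 = 24.0 m/s
a = 6.562 ft/s² × 0.3048 = 2.0001 m/s²
d = v₀² / (2a) = 24.0² / (2 × 2.0001) = 576.0 / 4.0002 = 143.993 m
d = 143.993 m / 0.0254 = 5669 in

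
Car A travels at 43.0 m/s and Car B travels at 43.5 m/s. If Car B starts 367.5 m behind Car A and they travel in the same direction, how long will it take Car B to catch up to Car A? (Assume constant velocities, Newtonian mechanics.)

Relative speed: v_rel = 43.5 - 43.0 = 0.5 m/s
Time to catch: t = d₀/v_rel = 367.5/0.5 = 735.0 s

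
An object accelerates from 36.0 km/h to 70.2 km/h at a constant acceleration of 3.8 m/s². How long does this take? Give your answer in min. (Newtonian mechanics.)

v₀ = 36.0 km/h × 0.2777777777777778 = 10.0 m/s
v = 70.2 km/h × 0.2777777777777778 = 19.5 m/s
t = (v - v₀) / a = (19.5 - 10.0) / 3.8 = 2.5 s
t = 2.5 s / 60.0 = 0.04167 min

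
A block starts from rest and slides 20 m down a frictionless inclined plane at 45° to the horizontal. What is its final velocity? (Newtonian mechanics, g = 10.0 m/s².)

a = g sin(θ) = 10.0 × sin(45°) = 7.0711 m/s²
v = √(2ad) = √(2 × 7.0711 × 20) = 16.82 m/s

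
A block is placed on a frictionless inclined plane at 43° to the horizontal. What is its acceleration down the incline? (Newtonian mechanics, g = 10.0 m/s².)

a = g sin(θ) = 10.0 × sin(43°) = 10.0 × 0.682 = 6.82 m/s²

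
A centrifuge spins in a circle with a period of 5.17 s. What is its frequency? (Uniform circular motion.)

f = 1/T = 1/5.17 = 0.1934 Hz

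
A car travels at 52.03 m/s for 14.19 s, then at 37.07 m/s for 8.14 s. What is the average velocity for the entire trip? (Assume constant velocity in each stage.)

d₁ = v₁t₁ = 52.03 × 14.19 = 738.3057 m
d₂ = v₂t₂ = 37.07 × 8.14 = 301.7498 m
d_total = 1040.0555 m, t_total = 22.33 s
v_avg = d_total/t_total = 1040.0555/22.33 = 46.58 m/s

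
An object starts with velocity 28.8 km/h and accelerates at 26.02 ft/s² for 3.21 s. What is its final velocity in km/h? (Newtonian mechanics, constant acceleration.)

v₀ = 28.8 km/h × 0.2777777777777778 = 8.0 m/s
a = 26.02 ft/s² × 0.3048 = 7.9309 m/s²
v = v₀ + a × t = 8.0 + 7.9309 × 3.21 = 33.4582 m/s
v = 33.4582 m/s / 0.2777777777777778 = 120.4 km/h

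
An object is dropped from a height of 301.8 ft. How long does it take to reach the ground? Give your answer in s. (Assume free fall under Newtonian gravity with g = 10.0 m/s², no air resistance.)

h = 301.8 ft × 0.3048 = 91.9886 m
t = √(2h/g) = √(2 × 91.9886 / 10.0) = 4.289 s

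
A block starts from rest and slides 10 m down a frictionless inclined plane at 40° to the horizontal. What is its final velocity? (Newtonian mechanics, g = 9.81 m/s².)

a = g sin(θ) = 9.81 × sin(40°) = 6.3057 m/s²
v = √(2ad) = √(2 × 6.3057 × 10) = 11.23 m/s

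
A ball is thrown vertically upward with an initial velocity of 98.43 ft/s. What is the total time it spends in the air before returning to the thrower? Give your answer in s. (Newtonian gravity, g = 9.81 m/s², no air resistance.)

v₀ = 98.43 ft/s × 0.3048 = 30.0015 m/s
t_total = 2 × v₀ / g = 2 × 30.0015 / 9.81 = 6.117 s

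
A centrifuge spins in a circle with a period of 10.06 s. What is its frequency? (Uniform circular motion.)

f = 1/T = 1/10.06 = 0.0994 Hz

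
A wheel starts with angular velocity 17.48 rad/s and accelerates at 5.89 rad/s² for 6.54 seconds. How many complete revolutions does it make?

θ = ω₀t + ½αt² = 17.48×6.54 + ½×5.89×6.54² = 240.281562 rad
Total revolutions = θ/(2π) = 240.281562/(2π) = 38.24
Complete revolutions = ⌊38.24⌋ = 38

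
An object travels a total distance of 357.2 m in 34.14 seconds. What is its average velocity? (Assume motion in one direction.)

v_avg = Δd / Δt = 357.2 / 34.14 = 10.46 m/s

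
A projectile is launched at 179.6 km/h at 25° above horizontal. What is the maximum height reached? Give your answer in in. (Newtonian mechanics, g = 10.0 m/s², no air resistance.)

v₀ = 179.6 km/h × 0.2777777777777778 = 49.8889 m/s
H = v₀² × sin²(θ) / (2g) = 49.8889² × sin(25°)² / (2 × 10.0) = 2488.9 × 0.178606 / 20.0 = 22.2266 m
H = 22.2266 m / 0.0254 = 875.1 in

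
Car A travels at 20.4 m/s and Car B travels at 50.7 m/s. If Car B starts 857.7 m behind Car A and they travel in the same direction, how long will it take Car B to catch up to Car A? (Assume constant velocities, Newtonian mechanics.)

Relative speed: v_rel = 50.7 - 20.4 = 30.3 m/s
Time to catch: t = d₀/v_rel = 857.7/30.3 = 28.31 s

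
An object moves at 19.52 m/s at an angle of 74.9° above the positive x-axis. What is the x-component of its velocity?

vₓ = v cos(θ) = 19.52 × cos(74.9°) = 5.09 m/s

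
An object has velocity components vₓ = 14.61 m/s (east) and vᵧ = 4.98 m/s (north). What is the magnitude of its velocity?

|v| = √(vₓ² + vᵧ²) = √(14.61² + 4.98²) = √(238.2525) = 15.44 m/s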